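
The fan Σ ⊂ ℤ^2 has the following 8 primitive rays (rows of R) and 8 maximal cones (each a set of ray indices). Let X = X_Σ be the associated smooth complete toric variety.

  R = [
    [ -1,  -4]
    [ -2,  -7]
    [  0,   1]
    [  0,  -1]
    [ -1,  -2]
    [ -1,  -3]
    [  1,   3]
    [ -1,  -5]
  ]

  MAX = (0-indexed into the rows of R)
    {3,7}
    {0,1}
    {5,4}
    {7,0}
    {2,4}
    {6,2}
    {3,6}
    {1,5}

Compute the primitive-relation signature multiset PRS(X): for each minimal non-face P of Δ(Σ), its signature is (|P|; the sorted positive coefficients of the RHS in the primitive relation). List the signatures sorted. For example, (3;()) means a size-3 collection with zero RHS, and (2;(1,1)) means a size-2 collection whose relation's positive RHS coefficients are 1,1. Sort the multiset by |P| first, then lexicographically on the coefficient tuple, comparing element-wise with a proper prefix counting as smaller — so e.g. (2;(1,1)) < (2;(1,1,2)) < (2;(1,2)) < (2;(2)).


Δ(Σ) — 8 vertices, 20 min non-faces:

  {2,3}:  v_{2} + v_{3} = 0  ⇒ sig = (2;())
  {5,6}:  v_{5} + v_{6} = 0  ⇒ sig = (2;())
  {0,2}:  v_{0} + v_{2} = v_{5}  ⇒ sig = (2;(1))
  {0,3}:  v_{0} + v_{3} = v_{7}  ⇒ sig = (2;(1))
  {0,5}:  v_{0} + v_{5} = v_{1}  ⇒ sig = (2;(1))
  {0,6}:  v_{0} + v_{6} = v_{3}  ⇒ sig = (2;(1))
  {1,6}:  v_{1} + v_{6} = v_{0}  ⇒ sig = (2;(1))
  {2,5}:  v_{2} + v_{5} = v_{4}  ⇒ sig = (2;(1))
  {2,7}:  v_{2} + v_{7} = v_{0}  ⇒ sig = (2;(1))
  {3,4}:  v_{3} + v_{4} = v_{5}  ⇒ sig = (2;(1))
  {3,5}:  v_{3} + v_{5} = v_{0}  ⇒ sig = (2;(1))
  {4,6}:  v_{4} + v_{6} = v_{2}  ⇒ sig = (2;(1))
  {4,7}:  v_{4} + v_{7} = v_{1}  ⇒ sig = (2;(1))
  {0,4}:  v_{0} + v_{4} = 2·v_{5}  ⇒ sig = (2;(2))
  {1,2}:  v_{1} + v_{2} = 2·v_{5}  ⇒ sig = (2;(2))
  {1,3}:  v_{1} + v_{3} = 2·v_{0}  ⇒ sig = (2;(2))
  {5,7}:  v_{5} + v_{7} = 2·v_{0}  ⇒ sig = (2;(2))
  {6,7}:  v_{6} + v_{7} = 2·v_{3}  ⇒ sig = (2;(2))
  {1,4}:  v_{1} + v_{4} = 3·v_{5}  ⇒ sig = (2;(3))
  {1,7}:  v_{1} + v_{7} = 3·v_{0}  ⇒ sig = (2;(3))

so the primitive-relation signature multiset is
[(2;()), (2;()), (2;(1)), (2;(1)), (2;(1)), (2;(1)), (2;(1)), (2;(1)), (2;(1)), (2;(1)), (2;(1)), (2;(1)), (2;(1)), (2;(2)), (2;(2)), (2;(2)), (2;(2)), (2;(2)), (2;(3)), (2;(3))]


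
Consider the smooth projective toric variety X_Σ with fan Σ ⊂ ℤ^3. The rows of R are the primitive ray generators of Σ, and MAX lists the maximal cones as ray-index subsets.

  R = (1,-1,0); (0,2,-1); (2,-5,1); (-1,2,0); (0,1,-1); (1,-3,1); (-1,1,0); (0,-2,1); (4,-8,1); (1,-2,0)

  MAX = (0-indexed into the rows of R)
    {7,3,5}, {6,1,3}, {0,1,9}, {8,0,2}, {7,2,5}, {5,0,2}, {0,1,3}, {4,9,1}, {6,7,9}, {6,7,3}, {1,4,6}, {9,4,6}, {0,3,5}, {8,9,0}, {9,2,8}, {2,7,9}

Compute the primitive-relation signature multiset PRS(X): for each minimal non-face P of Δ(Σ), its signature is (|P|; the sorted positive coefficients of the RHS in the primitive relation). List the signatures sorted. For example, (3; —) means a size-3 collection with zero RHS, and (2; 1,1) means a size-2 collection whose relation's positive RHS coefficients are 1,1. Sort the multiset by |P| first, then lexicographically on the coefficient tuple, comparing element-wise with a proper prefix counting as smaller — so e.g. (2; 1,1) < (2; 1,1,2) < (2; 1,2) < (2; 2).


Δ(Σ) — 10 vertices, 23 min non-faces:

  {0,6}:  v_{0} + v_{6} = 0  so sig = (2; —)
  {1,7}:  v_{1} + v_{7} = 0  so sig = (2; —)
  {3,9}:  v_{3} + v_{9} = 0  so sig = (2; —)
  {0,7}:  v_{0} + v_{7} = v_{5}  so sig = (2; 1)
  {1,5}:  v_{1} + v_{5} = v_{0}  so sig = (2; 1)
  {2,3}:  v_{2} + v_{3} = v_{5}  so sig = (2; 1)
  {4,5}:  v_{4} + v_{5} = v_{9}  so sig = (2; 1)
  {5,6}:  v_{5} + v_{6} = v_{7}  so sig = (2; 1)
  {5,9}:  v_{5} + v_{9} = v_{2}  so sig = (2; 1)
  {0,4}:  v_{0} + v_{4} = v_{1} + v_{9}  so sig = (2; 1,1)
  {1,2}:  v_{1} + v_{2} = v_{0} + v_{9}  so sig = (2; 1,1)
  {2,6}:  v_{2} + v_{6} = v_{7} + v_{9}  so sig = (2; 1,1)
  {3,4}:  v_{3} + v_{4} = v_{1} + v_{6}  so sig = (2; 1,1)
  {3,8}:  v_{3} + v_{8} = v_{0} + v_{2}  so sig = (2; 1,1)
  {4,7}:  v_{4} + v_{7} = v_{6} + v_{9}  so sig = (2; 1,1)
  {6,8}:  v_{6} + v_{8} = v_{2} + v_{9}  so sig = (2; 1,1)
  {5,8}:  v_{5} + v_{8} = v_{0} + 2·v_{2}  so sig = (2; 1,2)
  {4,8}:  v_{4} + v_{8} = v_{0} + 3·v_{9}  so sig = (2; 1,3)
  {2,4}:  v_{2} + v_{4} = 2·v_{9}  so sig = (2; 2)
  {7,8}:  v_{7} + v_{8} = 2·v_{2}  so sig = (2; 2)
  {1,8}:  v_{1} + v_{8} = 2·v_{0} + 2·v_{9}  so sig = (2; 2,2)
  {0,2,9}:  v_{0} + v_{2} + v_{9} = v_{8}  so sig = (3; 1)
  {1,6,9}:  v_{1} + v_{6} + v_{9} = v_{4}  so sig = (3; 1)

Hence PRS(X_Σ) =
{ (2; —) ×3,  (2; 1) ×6,  (2; 1,1) ×7,  (2; 1,2),  (2; 1,3),  (2; 2) ×2,  (2; 2,2),  (3; 1) ×2 }


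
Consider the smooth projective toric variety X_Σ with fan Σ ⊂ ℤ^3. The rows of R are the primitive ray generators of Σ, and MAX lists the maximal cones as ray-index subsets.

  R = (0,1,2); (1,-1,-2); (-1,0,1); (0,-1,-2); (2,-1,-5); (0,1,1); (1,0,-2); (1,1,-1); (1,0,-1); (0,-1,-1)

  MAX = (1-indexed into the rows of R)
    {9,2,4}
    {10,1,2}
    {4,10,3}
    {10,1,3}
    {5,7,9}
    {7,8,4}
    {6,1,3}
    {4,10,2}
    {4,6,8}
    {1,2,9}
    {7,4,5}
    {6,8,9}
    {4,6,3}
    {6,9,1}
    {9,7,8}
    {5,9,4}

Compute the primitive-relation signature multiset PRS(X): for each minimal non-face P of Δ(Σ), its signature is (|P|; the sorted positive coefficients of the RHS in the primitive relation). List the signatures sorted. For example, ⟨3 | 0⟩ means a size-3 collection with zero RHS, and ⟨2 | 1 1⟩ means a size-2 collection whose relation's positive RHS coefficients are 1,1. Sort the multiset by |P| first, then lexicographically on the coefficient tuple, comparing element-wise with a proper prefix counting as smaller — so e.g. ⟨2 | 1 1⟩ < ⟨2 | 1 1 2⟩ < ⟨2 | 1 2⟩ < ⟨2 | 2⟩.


Σ has 24 primitive collections:

  P = {1,4}:  v_{1} + v_{4} = 0 ; sig = ⟨2 | 0⟩
  P = {3,9}:  v_{3} + v_{9} = 0 ; sig = ⟨2 | 0⟩
  P = {6,10}:  v_{6} + v_{10} = 0 ; sig = ⟨2 | 0⟩
  P = {2,3}:  v_{2} + v_{3} = v_{10} ; sig = ⟨2 | 1⟩
  P = {2,6}:  v_{2} + v_{6} = v_{9} ; sig = ⟨2 | 1⟩
  P = {6,7}:  v_{6} + v_{7} = v_{8} ; sig = ⟨2 | 1⟩
  P = {8,10}:  v_{8} + v_{10} = v_{7} ; sig = ⟨2 | 1⟩
  P = {9,10}:  v_{9} + v_{10} = v_{2} ; sig = ⟨2 | 1⟩
  P = {1,5}:  v_{1} + v_{5} = v_{7} + v_{9} ; sig = ⟨2 | 1 1⟩
  P = {1,7}:  v_{1} + v_{7} = v_{6} + v_{9} ; sig = ⟨2 | 1 1⟩
  P = {2,8}:  v_{2} + v_{8} = v_{7} + v_{9} ; sig = ⟨2 | 1 1⟩
  P = {3,5}:  v_{3} + v_{5} = v_{4} + v_{7} ; sig = ⟨2 | 1 1⟩
  P = {3,7}:  v_{3} + v_{7} = v_{4} + v_{6} ; sig = ⟨2 | 1 1⟩
  P = {7,10}:  v_{7} + v_{10} = v_{4} + v_{9} ; sig = ⟨2 | 1 1⟩
  P = {1,8}:  v_{1} + v_{8} = 2·v_{6} + v_{9} ; sig = ⟨2 | 1 2⟩
  P = {2,7}:  v_{2} + v_{7} = v_{4} + 2·v_{9} ; sig = ⟨2 | 1 2⟩
  P = {3,8}:  v_{3} + v_{8} = v_{4} + 2·v_{6} ; sig = ⟨2 | 1 2⟩
  P = {5,6}:  v_{5} + v_{6} = 2·v_{7} ; sig = ⟨2 | 2⟩
  P = {5,10}:  v_{5} + v_{10} = 2·v_{4} + 2·v_{9} ; sig = ⟨2 | 2 2⟩
  P = {2,5}:  v_{2} + v_{5} = 2·v_{4} + 3·v_{9} ; sig = ⟨2 | 2 3⟩
  P = {5,8}:  v_{5} + v_{8} = 3·v_{7} ; sig = ⟨2 | 3⟩
  P = {4,6,9}:  v_{4} + v_{6} + v_{9} = v_{7} ; sig = ⟨3 | 1⟩
  P = {4,7,9}:  v_{4} + v_{7} + v_{9} = v_{5} ; sig = ⟨3 | 1⟩
  P = {4,8,9}:  v_{4} + v_{8} + v_{9} = 2·v_{7} ; sig = ⟨3 | 2⟩

Sorted signature multiset PRS(X):
    |P|=2: 21 collections, coeffs (), (), (), (1), (1), (1), (1), (1), (1,1), (1,1), (1,1), (1,1), (1,1), (1,1), (1,2), (1,2), (1,2), (2), (2,2), (2,3), (3)
    |P|=3: 3 collections, coeffs (1), (1), (2)


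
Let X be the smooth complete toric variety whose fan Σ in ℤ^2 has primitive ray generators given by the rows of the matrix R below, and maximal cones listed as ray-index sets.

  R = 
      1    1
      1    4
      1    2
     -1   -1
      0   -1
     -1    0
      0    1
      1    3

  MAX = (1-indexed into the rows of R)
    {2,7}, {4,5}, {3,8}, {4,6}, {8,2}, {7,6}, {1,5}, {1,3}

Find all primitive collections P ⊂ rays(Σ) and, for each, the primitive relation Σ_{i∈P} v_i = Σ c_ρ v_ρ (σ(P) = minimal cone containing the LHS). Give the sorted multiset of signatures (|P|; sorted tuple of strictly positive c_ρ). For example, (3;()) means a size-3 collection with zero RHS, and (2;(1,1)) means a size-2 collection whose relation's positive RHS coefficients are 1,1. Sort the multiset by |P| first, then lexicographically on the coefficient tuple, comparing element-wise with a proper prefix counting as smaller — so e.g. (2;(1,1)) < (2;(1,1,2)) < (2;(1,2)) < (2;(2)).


Minimal non-faces — 20 found among 8 rays, 8 max cones:

  {1,4}:  v_{1} + v_{4} = 0 ; sig = (2;())
  {5,7}:  v_{5} + v_{7} = 0 ; sig = (2;())
  {1,6}:  v_{1} + v_{6} = v_{7} ; sig = (2;(1))
  {1,7}:  v_{1} + v_{7} = v_{3} ; sig = (2;(1))
  {2,5}:  v_{2} + v_{5} = v_{8} ; sig = (2;(1))
  {3,4}:  v_{3} + v_{4} = v_{7} ; sig = (2;(1))
  {3,5}:  v_{3} + v_{5} = v_{1} ; sig = (2;(1))
  {3,7}:  v_{3} + v_{7} = v_{8} ; sig = (2;(1))
  {4,7}:  v_{4} + v_{7} = v_{6} ; sig = (2;(1))
  {5,6}:  v_{5} + v_{6} = v_{4} ; sig = (2;(1))
  {5,8}:  v_{5} + v_{8} = v_{3} ; sig = (2;(1))
  {7,8}:  v_{7} + v_{8} = v_{2} ; sig = (2;(1))
  {1,2}:  v_{1} + v_{2} = v_{3} + v_{8} ; sig = (2;(1,1))
  {1,8}:  v_{1} + v_{8} = 2·v_{3} ; sig = (2;(2))
  {2,3}:  v_{2} + v_{3} = 2·v_{8} ; sig = (2;(2))
  {3,6}:  v_{3} + v_{6} = 2·v_{7} ; sig = (2;(2))
  {4,8}:  v_{4} + v_{8} = 2·v_{7} ; sig = (2;(2))
  {2,4}:  v_{2} + v_{4} = 3·v_{7} ; sig = (2;(3))
  {6,8}:  v_{6} + v_{8} = 3·v_{7} ; sig = (2;(3))
  {2,6}:  v_{2} + v_{6} = 4·v_{7} ; sig = (2;(4))

Sorted signature multiset PRS(X):
    |P|=2: 20 collections, coeffs (), (), (1), (1), (1), (1), (1), (1), (1), (1), (1), (1), (1,1), (2), (2), (2), (2), (3), (3), (4)


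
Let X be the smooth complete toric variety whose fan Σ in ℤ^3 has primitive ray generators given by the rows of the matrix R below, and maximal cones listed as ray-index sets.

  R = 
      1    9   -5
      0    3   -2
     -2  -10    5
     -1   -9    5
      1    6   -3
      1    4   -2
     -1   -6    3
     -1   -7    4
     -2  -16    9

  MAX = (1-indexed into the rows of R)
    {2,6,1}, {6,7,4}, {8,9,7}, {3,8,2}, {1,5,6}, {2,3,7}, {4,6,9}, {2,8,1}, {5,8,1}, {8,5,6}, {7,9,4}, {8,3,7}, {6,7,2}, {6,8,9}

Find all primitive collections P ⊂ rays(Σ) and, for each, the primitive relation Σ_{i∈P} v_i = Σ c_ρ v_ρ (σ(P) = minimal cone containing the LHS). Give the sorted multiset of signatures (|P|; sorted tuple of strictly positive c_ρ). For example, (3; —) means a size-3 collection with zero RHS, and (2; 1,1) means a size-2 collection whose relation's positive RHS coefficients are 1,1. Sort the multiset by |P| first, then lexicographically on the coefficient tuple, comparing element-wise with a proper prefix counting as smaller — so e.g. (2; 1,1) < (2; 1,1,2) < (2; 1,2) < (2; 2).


Primitive collections (20):

  P={1,4}:  v_{1} + v_{4} = 0 ; sig = (2; —)
  P={5,7}:  v_{5} + v_{7} = 0 ; sig = (2; —)
  P={1,7}:  v_{1} + v_{7} = v_{2} ; sig = (2; 1)
  P={1,9}:  v_{1} + v_{9} = v_{8} ; sig = (2; 1)
  P={2,4}:  v_{2} + v_{4} = v_{7} ; sig = (2; 1)
  P={2,5}:  v_{2} + v_{5} = v_{1} ; sig = (2; 1)
  P={3,6}:  v_{3} + v_{6} = v_{7} ; sig = (2; 1)
  P={4,8}:  v_{4} + v_{8} = v_{9} ; sig = (2; 1)
  P={2,9}:  v_{2} + v_{9} = v_{7} + v_{8} ; sig = (2; 1,1)
  P={3,5}:  v_{3} + v_{5} = v_{2} + v_{8} ; sig = (2; 1,1)
  P={4,5}:  v_{4} + v_{5} = v_{6} + v_{8} ; sig = (2; 1,1)
  P={1,3}:  v_{1} + v_{3} = 2·v_{2} + v_{8} ; sig = (2; 1,2)
  P={3,4}:  v_{3} + v_{4} = 2·v_{7} + v_{8} ; sig = (2; 1,2)
  P={5,9}:  v_{5} + v_{9} = v_{6} + 2·v_{8} ; sig = (2; 1,2)
  P={3,9}:  v_{3} + v_{9} = 2·v_{7} + 2·v_{8} ; sig = (2; 2,2)
  P={2,6,8}:  v_{2} + v_{6} + v_{8} = 0 ; sig = (3; —)
  P={1,6,8}:  v_{1} + v_{6} + v_{8} = v_{5} ; sig = (3; 1)
  P={2,7,8}:  v_{2} + v_{7} + v_{8} = v_{3} ; sig = (3; 1)
  P={6,7,8}:  v_{6} + v_{7} + v_{8} = v_{4} ; sig = (3; 1)
  P={6,7,9}:  v_{6} + v_{7} + v_{9} = 2·v_{4} ; sig = (3; 2)

so the primitive-relation signature multiset is
{ (2; —) ×2,  (2; 1) ×6,  (2; 1,1) ×3,  (2; 1,2) ×3,  (2; 2,2),  (3; —),  (3; 1) ×3,  (3; 2) }


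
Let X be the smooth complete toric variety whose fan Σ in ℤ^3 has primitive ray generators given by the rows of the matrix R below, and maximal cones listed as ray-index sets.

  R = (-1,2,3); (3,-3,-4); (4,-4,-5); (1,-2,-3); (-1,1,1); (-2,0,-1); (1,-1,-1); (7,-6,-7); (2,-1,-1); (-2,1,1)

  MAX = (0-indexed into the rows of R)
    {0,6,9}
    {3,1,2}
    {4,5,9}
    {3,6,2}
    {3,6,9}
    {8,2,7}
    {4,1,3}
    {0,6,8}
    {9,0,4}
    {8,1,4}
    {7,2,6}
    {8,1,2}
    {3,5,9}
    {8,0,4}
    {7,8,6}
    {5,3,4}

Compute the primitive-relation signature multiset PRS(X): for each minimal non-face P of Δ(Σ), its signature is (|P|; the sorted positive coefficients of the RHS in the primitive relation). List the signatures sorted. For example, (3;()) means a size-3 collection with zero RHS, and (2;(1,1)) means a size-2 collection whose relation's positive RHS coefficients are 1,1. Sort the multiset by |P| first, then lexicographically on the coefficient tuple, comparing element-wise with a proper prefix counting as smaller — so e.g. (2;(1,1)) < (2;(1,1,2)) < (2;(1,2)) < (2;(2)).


23 collections generate NE(X_Σ); each relation:

  P = {0,3}:  v_{0} + v_{3} = 0  →  sig = (2;())
  P = {4,6}:  v_{4} + v_{6} = 0  →  sig = (2;())
  P = {8,9}:  v_{8} + v_{9} = 0  →  sig = (2;())
  P = {0,1}:  v_{0} + v_{1} = v_{8}  →  sig = (2;(1))
  P = {1,6}:  v_{1} + v_{6} = v_{2}  →  sig = (2;(1))
  P = {1,9}:  v_{1} + v_{9} = v_{3}  →  sig = (2;(1))
  P = {2,4}:  v_{2} + v_{4} = v_{1}  →  sig = (2;(1))
  P = {3,8}:  v_{3} + v_{8} = v_{1}  →  sig = (2;(1))
  P = {0,2}:  v_{0} + v_{2} = v_{6} + v_{8}  →  sig = (2;(1,1))
  P = {0,5}:  v_{0} + v_{5} = v_{4} + v_{9}  →  sig = (2;(1,1))
  P = {2,9}:  v_{2} + v_{9} = v_{3} + v_{6}  →  sig = (2;(1,1))
  P = {4,7}:  v_{4} + v_{7} = v_{2} + v_{8}  →  sig = (2;(1,1))
  P = {5,6}:  v_{5} + v_{6} = v_{3} + v_{9}  →  sig = (2;(1,1))
  P = {5,7}:  v_{5} + v_{7} = v_{2} + v_{3}  →  sig = (2;(1,1))
  P = {5,8}:  v_{5} + v_{8} = v_{3} + v_{4}  →  sig = (2;(1,1))
  P = {7,9}:  v_{7} + v_{9} = v_{2} + v_{6}  →  sig = (2;(1,1))
  P = {1,5}:  v_{1} + v_{5} = 2·v_{3} + v_{4}  →  sig = (2;(1,2))
  P = {1,7}:  v_{1} + v_{7} = 2·v_{2} + v_{8}  →  sig = (2;(1,2))
  P = {2,5}:  v_{2} + v_{5} = 2·v_{3}  →  sig = (2;(2))
  P = {3,7}:  v_{3} + v_{7} = 2·v_{2}  →  sig = (2;(2))
  P = {0,7}:  v_{0} + v_{7} = 2·v_{6} + 2·v_{8}  →  sig = (2;(2,2))
  P = {2,6,8}:  v_{2} + v_{6} + v_{8} = v_{7}  →  sig = (3;(1))
  P = {3,4,9}:  v_{3} + v_{4} + v_{9} = v_{5}  →  sig = (3;(1))

Sorted signature multiset PRS(X):
[(2;()), (2;()), (2;()), (2;(1)), (2;(1)), (2;(1)), (2;(1)), (2;(1)), (2;(1,1)), (2;(1,1)), (2;(1,1)), (2;(1,1)), (2;(1,1)), (2;(1,1)), (2;(1,1)), (2;(1,1)), (2;(1,2)), (2;(1,2)), (2;(2)), (2;(2)), (2;(2,2)), (3;(1)), (3;(1))]


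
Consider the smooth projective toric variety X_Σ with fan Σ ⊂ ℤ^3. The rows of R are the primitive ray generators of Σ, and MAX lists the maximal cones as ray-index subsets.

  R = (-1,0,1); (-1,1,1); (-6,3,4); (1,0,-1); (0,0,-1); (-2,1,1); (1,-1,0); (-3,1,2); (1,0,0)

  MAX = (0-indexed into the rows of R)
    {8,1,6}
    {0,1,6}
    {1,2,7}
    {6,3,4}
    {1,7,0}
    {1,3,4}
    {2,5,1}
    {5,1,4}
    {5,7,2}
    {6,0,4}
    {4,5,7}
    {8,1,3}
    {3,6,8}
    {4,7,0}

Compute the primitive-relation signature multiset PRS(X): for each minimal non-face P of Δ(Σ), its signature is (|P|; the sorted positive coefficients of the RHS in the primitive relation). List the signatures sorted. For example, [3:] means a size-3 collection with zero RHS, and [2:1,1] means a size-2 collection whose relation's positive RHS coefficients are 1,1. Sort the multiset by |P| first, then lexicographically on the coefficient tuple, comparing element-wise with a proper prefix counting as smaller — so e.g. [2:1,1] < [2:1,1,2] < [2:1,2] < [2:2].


Primitive collections (20):

  {0,3}:  v_{0} + v_{3} = 0 — sig = [2:]
  {0,5}:  v_{0} + v_{5} = v_{7} — sig = [2:1]
  {3,7}:  v_{3} + v_{7} = v_{5} — sig = [2:1]
  {4,8}:  v_{4} + v_{8} = v_{3} — sig = [2:1]
  {5,6}:  v_{5} + v_{6} = v_{0} — sig = [2:1]
  {5,8}:  v_{5} + v_{8} = v_{1} — sig = [2:1]
  {0,8}:  v_{0} + v_{8} = v_{1} + v_{6} — sig = [2:1,1]
  {3,5}:  v_{3} + v_{5} = v_{1} + v_{4} — sig = [2:1,1]
  {7,8}:  v_{7} + v_{8} = v_{0} + v_{1} — sig = [2:1,1]
  {2,6}:  v_{2} + v_{6} = v_{0} + v_{1} + v_{7} — sig = [2:1,1,1]
  {0,2}:  v_{0} + v_{2} = v_{1} + 2·v_{7} — sig = [2:1,2]
  {2,3}:  v_{2} + v_{3} = v_{1} + 2·v_{5} — sig = [2:1,2]
  {2,8}:  v_{2} + v_{8} = 2·v_{1} + v_{7} — sig = [2:1,2]
  {6,7}:  v_{6} + v_{7} = 2·v_{0} — sig = [2:2]
  {2,4}:  v_{2} + v_{4} = 3·v_{5} — sig = [2:3]
  {1,4,6}:  v_{1} + v_{4} + v_{6} = 0 — sig = [3:]
  {0,1,4}:  v_{0} + v_{1} + v_{4} = v_{5} — sig = [3:1]
  {1,3,6}:  v_{1} + v_{3} + v_{6} = v_{8} — sig = [3:1]
  {1,5,7}:  v_{1} + v_{5} + v_{7} = v_{2} — sig = [3:1]
  {1,4,7}:  v_{1} + v_{4} + v_{7} = 2·v_{5} — sig = [3:2]

Hence PRS(X_Σ) =
    [2:]
    [2:1]
    [2:1]
    [2:1]
    [2:1]
    [2:1]
    [2:1,1]
    [2:1,1]
    [2:1,1]
    [2:1,1,1]
    [2:1,2]
    [2:1,2]
    [2:1,2]
    [2:2]
    [2:3]
    [3:]
    [3:1]
    [3:1]
    [3:1]
    [3:2]


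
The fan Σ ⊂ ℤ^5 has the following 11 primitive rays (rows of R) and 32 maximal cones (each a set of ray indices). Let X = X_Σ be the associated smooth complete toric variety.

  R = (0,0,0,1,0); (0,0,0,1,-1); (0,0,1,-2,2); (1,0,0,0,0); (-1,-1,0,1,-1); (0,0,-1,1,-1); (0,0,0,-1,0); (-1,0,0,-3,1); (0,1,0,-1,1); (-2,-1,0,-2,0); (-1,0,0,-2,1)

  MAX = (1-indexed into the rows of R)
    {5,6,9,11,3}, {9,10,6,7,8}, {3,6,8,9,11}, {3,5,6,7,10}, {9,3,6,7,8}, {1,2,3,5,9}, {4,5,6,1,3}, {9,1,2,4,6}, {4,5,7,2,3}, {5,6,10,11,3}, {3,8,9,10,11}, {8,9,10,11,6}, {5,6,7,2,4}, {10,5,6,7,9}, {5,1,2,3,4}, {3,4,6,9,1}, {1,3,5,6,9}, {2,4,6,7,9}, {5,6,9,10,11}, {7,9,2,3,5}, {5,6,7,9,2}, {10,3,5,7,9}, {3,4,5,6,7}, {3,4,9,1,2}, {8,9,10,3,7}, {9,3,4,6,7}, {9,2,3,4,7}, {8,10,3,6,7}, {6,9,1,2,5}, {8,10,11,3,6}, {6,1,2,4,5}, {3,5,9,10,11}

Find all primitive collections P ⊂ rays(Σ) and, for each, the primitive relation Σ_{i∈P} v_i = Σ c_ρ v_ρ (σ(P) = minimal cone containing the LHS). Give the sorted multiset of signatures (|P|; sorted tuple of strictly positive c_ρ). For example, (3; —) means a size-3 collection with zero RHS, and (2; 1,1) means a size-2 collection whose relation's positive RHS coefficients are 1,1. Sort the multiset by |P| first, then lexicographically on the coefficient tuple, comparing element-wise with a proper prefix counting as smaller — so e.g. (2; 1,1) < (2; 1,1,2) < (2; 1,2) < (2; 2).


16 collections generate NE(X_Σ); each relation:

  • {1,7}:  v_{1} + v_{7} = 0  so sig = (2; —)
  • {1,8}:  v_{1} + v_{8} = v_{11}  so sig = (2; 1)
  • {5,8}:  v_{5} + v_{8} = v_{10}  so sig = (2; 1)
  • {7,11}:  v_{7} + v_{11} = v_{8}  so sig = (2; 1)
  • {1,10}:  v_{1} + v_{10} = v_{5} + v_{11}  so sig = (2; 1,1)
  • {2,11}:  v_{2} + v_{11} = v_{5} + v_{7} + v_{9}  so sig = (2; 1,1,1)
  • {4,11}:  v_{4} + v_{11} = v_{3} + v_{6} + v_{7}  so sig = (2; 1,1,1)
  • {1,11}:  v_{1} + v_{11} = v_{3} + v_{5} + v_{6} + v_{9}  so sig = (2; 1,1,1,1)
  • {4,10}:  v_{4} + v_{10} = v_{3} + v_{5} + v_{6} + 2·v_{7}  so sig = (2; 1,1,1,2)
  • {2,8}:  v_{2} + v_{8} = v_{5} + 2·v_{7} + v_{9}  so sig = (2; 1,1,2)
  • {4,8}:  v_{4} + v_{8} = v_{3} + v_{6} + 2·v_{7}  so sig = (2; 1,1,2)
  • {2,10}:  v_{2} + v_{10} = 2·v_{5} + 2·v_{7} + v_{9}  so sig = (2; 1,2,2)
  • {2,3,6}:  v_{2} + v_{3} + v_{6} = 0  so sig = (3; —)
  • {4,5,9}:  v_{4} + v_{5} + v_{9} = 0  so sig = (3; —)
  • {3,6,9,10}:  v_{3} + v_{6} + v_{9} + v_{10} = 2·v_{11}  so sig = (4; 2)
  • {3,5,6,7,9}:  v_{3} + v_{5} + v_{6} + v_{7} + v_{9} = v_{11}  so sig = (5; 1)

so the primitive-relation signature multiset is
    (2; —)
    (2; 1)
    (2; 1)
    (2; 1)
    (2; 1,1)
    (2; 1,1,1)
    (2; 1,1,1)
    (2; 1,1,1,1)
    (2; 1,1,1,2)
    (2; 1,1,2)
    (2; 1,1,2)
    (2; 1,2,2)
    (3; —)
    (3; —)
    (4; 2)
    (5; 1)


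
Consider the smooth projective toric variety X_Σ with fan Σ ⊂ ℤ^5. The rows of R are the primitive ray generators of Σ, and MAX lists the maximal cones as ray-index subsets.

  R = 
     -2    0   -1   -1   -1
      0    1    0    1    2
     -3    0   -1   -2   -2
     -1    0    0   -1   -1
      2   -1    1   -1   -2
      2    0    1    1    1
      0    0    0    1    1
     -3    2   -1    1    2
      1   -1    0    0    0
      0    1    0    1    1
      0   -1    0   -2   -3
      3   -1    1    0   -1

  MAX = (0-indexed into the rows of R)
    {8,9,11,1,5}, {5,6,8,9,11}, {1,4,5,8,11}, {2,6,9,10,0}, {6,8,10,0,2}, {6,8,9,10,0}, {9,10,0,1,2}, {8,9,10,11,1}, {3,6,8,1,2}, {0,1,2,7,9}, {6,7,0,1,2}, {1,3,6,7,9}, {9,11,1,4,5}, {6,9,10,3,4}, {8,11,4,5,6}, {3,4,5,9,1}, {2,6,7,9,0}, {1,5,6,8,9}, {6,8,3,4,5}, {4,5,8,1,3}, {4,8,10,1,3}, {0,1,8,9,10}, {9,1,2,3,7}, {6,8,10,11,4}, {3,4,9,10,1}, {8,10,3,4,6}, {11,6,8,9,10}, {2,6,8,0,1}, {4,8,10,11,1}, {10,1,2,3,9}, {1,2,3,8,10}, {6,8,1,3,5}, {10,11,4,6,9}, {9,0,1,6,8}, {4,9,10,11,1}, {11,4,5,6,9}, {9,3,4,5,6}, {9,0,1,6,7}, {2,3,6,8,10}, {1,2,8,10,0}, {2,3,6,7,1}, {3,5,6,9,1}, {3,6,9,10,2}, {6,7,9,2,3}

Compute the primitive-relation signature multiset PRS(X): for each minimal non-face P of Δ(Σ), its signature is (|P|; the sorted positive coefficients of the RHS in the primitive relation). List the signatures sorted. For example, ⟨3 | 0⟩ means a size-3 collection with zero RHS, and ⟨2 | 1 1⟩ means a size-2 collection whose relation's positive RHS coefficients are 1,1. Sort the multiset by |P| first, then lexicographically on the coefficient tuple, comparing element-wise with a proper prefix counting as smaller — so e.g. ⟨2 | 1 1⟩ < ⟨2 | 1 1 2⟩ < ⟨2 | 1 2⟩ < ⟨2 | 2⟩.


Δ(Σ) — 12 vertices, 21 min non-faces:

  • {0,5}:  v_{0} + v_{5} = 0  so sig = ⟨2 | 0⟩
  • {0,3}:  v_{0} + v_{3} = v_{2}  so sig = ⟨2 | 1⟩
  • {0,4}:  v_{0} + v_{4} = v_{10}  so sig = ⟨2 | 1⟩
  • {2,5}:  v_{2} + v_{5} = v_{3}  so sig = ⟨2 | 1⟩
  • {2,11}:  v_{2} + v_{11} = v_{10}  so sig = ⟨2 | 1⟩
  • {3,11}:  v_{3} + v_{11} = v_{4}  so sig = ⟨2 | 1⟩
  • {5,10}:  v_{5} + v_{10} = v_{4}  so sig = ⟨2 | 1⟩
  • {7,11}:  v_{7} + v_{11} = v_{9}  so sig = ⟨2 | 1⟩
  • {2,4}:  v_{2} + v_{4} = v_{3} + v_{10}  so sig = ⟨2 | 1 1⟩
  • {4,7}:  v_{4} + v_{7} = v_{3} + v_{9}  so sig = ⟨2 | 1 1⟩
  • {7,10}:  v_{7} + v_{10} = v_{2} + v_{9}  so sig = ⟨2 | 1 1⟩
  • {0,11}:  v_{0} + v_{11} = v_{8} + v_{9} + v_{10}  so sig = ⟨2 | 1 1 1⟩
  • {7,8}:  v_{7} + v_{8} = v_{0} + v_{1} + v_{6}  so sig = ⟨2 | 1 1 1⟩
  • {5,7}:  v_{5} + v_{7} = v_{1} + v_{3} + v_{6} + v_{9}  so sig = ⟨2 | 1 1 1 1⟩
  • {1,6,10}:  v_{1} + v_{6} + v_{10} = 0  so sig = ⟨3 | 0⟩
  • {3,8,9}:  v_{3} + v_{8} + v_{9} = 0  so sig = ⟨3 | 0⟩
  • {1,4,6}:  v_{1} + v_{4} + v_{6} = v_{5}  so sig = ⟨3 | 1⟩
  • {2,8,9}:  v_{2} + v_{8} + v_{9} = v_{0}  so sig = ⟨3 | 1⟩
  • {4,8,9}:  v_{4} + v_{8} + v_{9} = v_{11}  so sig = ⟨3 | 1⟩
  • {1,6,11}:  v_{1} + v_{6} + v_{11} = v_{5} + v_{8} + v_{9}  so sig = ⟨3 | 1 1 1⟩
  • {1,2,6,9}:  v_{1} + v_{2} + v_{6} + v_{9} = v_{7}  so sig = ⟨4 | 1⟩

Signatures (|P|; sorted positive RHS coefficients), sorted:
[⟨2 | 0⟩, ⟨2 | 1⟩, ⟨2 | 1⟩, ⟨2 | 1⟩, ⟨2 | 1⟩, ⟨2 | 1⟩, ⟨2 | 1⟩, ⟨2 | 1⟩, ⟨2 | 1 1⟩, ⟨2 | 1 1⟩, ⟨2 | 1 1⟩, ⟨2 | 1 1 1⟩, ⟨2 | 1 1 1⟩, ⟨2 | 1 1 1 1⟩, ⟨3 | 0⟩, ⟨3 | 0⟩, ⟨3 | 1⟩, ⟨3 | 1⟩, ⟨3 | 1⟩, ⟨3 | 1 1 1⟩, ⟨4 | 1⟩]


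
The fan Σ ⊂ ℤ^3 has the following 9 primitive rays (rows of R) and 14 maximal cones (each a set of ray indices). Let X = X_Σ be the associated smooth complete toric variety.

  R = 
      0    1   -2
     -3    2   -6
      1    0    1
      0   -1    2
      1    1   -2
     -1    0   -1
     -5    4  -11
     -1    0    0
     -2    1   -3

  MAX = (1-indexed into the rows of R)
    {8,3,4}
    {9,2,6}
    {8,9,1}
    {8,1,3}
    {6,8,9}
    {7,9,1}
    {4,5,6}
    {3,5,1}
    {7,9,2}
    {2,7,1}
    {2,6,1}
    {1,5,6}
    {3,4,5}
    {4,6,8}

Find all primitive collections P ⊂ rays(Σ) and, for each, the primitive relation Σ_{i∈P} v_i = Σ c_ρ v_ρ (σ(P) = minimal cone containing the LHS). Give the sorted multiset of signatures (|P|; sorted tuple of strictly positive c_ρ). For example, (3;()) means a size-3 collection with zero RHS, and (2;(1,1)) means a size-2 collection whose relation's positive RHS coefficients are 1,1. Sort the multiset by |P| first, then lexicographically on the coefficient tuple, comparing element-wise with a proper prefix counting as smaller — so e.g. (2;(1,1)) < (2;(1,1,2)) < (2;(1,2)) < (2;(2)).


Primitive collections (18):

  • {1,4}:  v_{1} + v_{4} = 0  so sig = (2;())
  • {3,6}:  v_{3} + v_{6} = 0  so sig = (2;())
  • {5,8}:  v_{5} + v_{8} = v_{1}  so sig = (2;(1))
  • {2,3}:  v_{2} + v_{3} = v_{1} + v_{9}  so sig = (2;(1,1))
  • {2,4}:  v_{2} + v_{4} = v_{6} + v_{9}  so sig = (2;(1,1))
  • {3,9}:  v_{3} + v_{9} = v_{1} + v_{8}  so sig = (2;(1,1))
  • {4,7}:  v_{4} + v_{7} = v_{2} + v_{9}  so sig = (2;(1,1))
  • {4,9}:  v_{4} + v_{9} = v_{6} + v_{8}  so sig = (2;(1,1))
  • {5,7}:  v_{5} + v_{7} = 3·v_{1} + v_{2} + v_{6}  so sig = (2;(1,1,3))
  • {5,9}:  v_{5} + v_{9} = 2·v_{1} + v_{6}  so sig = (2;(1,2))
  • {7,8}:  v_{7} + v_{8} = v_{1} + 3·v_{9}  so sig = (2;(1,3))
  • {2,8}:  v_{2} + v_{8} = 2·v_{9}  so sig = (2;(2))
  • {6,7}:  v_{6} + v_{7} = 2·v_{2}  so sig = (2;(2))
  • {3,7}:  v_{3} + v_{7} = 2·v_{1} + 2·v_{9}  so sig = (2;(2,2))
  • {2,5}:  v_{2} + v_{5} = 3·v_{1} + 2·v_{6}  so sig = (2;(2,3))
  • {1,2,9}:  v_{1} + v_{2} + v_{9} = v_{7}  so sig = (3;(1))
  • {1,6,8}:  v_{1} + v_{6} + v_{8} = v_{9}  so sig = (3;(1))
  • {1,6,9}:  v_{1} + v_{6} + v_{9} = v_{2}  so sig = (3;(1))

Sorted signature multiset PRS(X):
[(2;()), (2;()), (2;(1)), (2;(1,1)), (2;(1,1)), (2;(1,1)), (2;(1,1)), (2;(1,1)), (2;(1,1,3)), (2;(1,2)), (2;(1,3)), (2;(2)), (2;(2)), (2;(2,2)), (2;(2,3)), (3;(1)), (3;(1)), (3;(1))]


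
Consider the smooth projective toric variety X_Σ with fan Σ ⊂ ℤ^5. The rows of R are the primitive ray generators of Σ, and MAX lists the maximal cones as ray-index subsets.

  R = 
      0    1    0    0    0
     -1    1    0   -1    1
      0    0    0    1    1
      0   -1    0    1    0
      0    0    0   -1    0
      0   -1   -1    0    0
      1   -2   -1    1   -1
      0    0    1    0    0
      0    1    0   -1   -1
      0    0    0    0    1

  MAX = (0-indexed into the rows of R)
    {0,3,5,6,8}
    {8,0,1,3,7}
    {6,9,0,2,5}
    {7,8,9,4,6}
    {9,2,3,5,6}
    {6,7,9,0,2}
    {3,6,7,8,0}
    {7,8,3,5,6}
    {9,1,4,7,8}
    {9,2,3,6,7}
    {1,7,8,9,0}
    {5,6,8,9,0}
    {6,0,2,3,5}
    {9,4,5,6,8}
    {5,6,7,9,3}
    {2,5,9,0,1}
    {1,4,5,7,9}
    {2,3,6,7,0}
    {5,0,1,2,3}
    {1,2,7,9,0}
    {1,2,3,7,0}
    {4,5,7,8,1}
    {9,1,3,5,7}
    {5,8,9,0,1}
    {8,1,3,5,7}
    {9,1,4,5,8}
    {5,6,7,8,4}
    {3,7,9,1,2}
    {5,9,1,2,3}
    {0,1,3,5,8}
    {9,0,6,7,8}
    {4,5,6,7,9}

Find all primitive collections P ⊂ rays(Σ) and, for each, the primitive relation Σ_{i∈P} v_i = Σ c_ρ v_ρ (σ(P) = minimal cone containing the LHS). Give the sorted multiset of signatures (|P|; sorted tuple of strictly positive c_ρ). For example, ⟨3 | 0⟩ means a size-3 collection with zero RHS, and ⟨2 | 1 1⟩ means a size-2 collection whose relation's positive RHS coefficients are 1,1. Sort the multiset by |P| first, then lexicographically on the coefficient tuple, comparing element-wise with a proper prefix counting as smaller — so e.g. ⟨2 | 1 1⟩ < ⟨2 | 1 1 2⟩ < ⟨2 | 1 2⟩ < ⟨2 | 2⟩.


Δ(Σ) — 10 vertices, 10 min non-faces:

  • {1,6}:  v_{1} + v_{6} = v_{5}  so sig = ⟨2 | 1⟩
  • {2,4}:  v_{2} + v_{4} = v_{9}  so sig = ⟨2 | 1⟩
  • {2,8}:  v_{2} + v_{8} = v_{0}  so sig = ⟨2 | 1⟩
  • {0,4}:  v_{0} + v_{4} = v_{8} + v_{9}  so sig = ⟨2 | 1 1⟩
  • {3,4}:  v_{3} + v_{4} = v_{5} + v_{7}  so sig = ⟨2 | 1 1⟩
  • {0,5,7}:  v_{0} + v_{5} + v_{7} = 0  so sig = ⟨3 | 0⟩
  • {3,8,9}:  v_{3} + v_{8} + v_{9} = 0  so sig = ⟨3 | 0⟩
  • {0,3,9}:  v_{0} + v_{3} + v_{9} = v_{2}  so sig = ⟨3 | 1⟩
  • {2,5,7}:  v_{2} + v_{5} + v_{7} = v_{3} + v_{9}  so sig = ⟨3 | 1 1⟩
  • {5,7,8,9}:  v_{5} + v_{7} + v_{8} + v_{9} = v_{4}  so sig = ⟨4 | 1⟩

Hence PRS(X_Σ) =
    |P|=2: 5 collections, coeffs (1), (1), (1), (1,1), (1,1)
    |P|=3: 4 collections, coeffs (), (), (1), (1,1)
    |P|=4: 1 collection, coeffs (1)


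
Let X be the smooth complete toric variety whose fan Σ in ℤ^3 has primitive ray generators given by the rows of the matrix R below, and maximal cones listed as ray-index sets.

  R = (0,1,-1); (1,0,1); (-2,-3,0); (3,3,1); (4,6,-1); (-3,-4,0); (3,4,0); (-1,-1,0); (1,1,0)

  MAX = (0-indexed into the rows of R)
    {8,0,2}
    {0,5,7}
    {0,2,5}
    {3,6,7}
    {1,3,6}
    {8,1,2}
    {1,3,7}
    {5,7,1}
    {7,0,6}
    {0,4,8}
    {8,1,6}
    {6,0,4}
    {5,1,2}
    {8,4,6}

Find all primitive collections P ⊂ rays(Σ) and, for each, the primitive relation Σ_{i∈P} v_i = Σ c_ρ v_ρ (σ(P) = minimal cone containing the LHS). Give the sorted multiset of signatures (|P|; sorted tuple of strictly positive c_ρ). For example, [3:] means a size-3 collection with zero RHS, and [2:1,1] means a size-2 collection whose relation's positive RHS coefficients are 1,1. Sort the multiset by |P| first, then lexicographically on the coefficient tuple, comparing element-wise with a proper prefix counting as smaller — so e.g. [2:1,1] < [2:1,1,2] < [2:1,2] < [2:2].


|primitive collections| = 17. Relations:

  {5,6}:  v_{5} + v_{6} = 0 — sig = [2:]
  {7,8}:  v_{7} + v_{8} = 0 — sig = [2:]
  {0,1}:  v_{0} + v_{1} = v_{8} — sig = [2:1]
  {0,3}:  v_{0} + v_{3} = v_{6} — sig = [2:1]
  {2,3}:  v_{2} + v_{3} = v_{1} — sig = [2:1]
  {2,6}:  v_{2} + v_{6} = v_{8} — sig = [2:1]
  {2,7}:  v_{2} + v_{7} = v_{5} — sig = [2:1]
  {5,8}:  v_{5} + v_{8} = v_{2} — sig = [2:1]
  {3,5}:  v_{3} + v_{5} = v_{1} + v_{7} — sig = [2:1,1]
  {3,8}:  v_{3} + v_{8} = v_{1} + v_{6} — sig = [2:1,1]
  {4,5}:  v_{4} + v_{5} = v_{0} + v_{8} — sig = [2:1,1]
  {4,7}:  v_{4} + v_{7} = v_{0} + v_{6} — sig = [2:1,1]
  {1,4}:  v_{1} + v_{4} = v_{6} + 2·v_{8} — sig = [2:1,2]
  {2,4}:  v_{2} + v_{4} = v_{0} + 2·v_{8} — sig = [2:1,2]
  {3,4}:  v_{3} + v_{4} = 2·v_{6} + v_{8} — sig = [2:1,2]
  {0,6,8}:  v_{0} + v_{6} + v_{8} = v_{4} — sig = [3:1]
  {1,6,7}:  v_{1} + v_{6} + v_{7} = v_{3} — sig = [3:1]

Signatures (|P|; sorted positive RHS coefficients), sorted:
{ [2:] ×2,  [2:1] ×6,  [2:1,1] ×4,  [2:1,2] ×3,  [3:1] ×2 }


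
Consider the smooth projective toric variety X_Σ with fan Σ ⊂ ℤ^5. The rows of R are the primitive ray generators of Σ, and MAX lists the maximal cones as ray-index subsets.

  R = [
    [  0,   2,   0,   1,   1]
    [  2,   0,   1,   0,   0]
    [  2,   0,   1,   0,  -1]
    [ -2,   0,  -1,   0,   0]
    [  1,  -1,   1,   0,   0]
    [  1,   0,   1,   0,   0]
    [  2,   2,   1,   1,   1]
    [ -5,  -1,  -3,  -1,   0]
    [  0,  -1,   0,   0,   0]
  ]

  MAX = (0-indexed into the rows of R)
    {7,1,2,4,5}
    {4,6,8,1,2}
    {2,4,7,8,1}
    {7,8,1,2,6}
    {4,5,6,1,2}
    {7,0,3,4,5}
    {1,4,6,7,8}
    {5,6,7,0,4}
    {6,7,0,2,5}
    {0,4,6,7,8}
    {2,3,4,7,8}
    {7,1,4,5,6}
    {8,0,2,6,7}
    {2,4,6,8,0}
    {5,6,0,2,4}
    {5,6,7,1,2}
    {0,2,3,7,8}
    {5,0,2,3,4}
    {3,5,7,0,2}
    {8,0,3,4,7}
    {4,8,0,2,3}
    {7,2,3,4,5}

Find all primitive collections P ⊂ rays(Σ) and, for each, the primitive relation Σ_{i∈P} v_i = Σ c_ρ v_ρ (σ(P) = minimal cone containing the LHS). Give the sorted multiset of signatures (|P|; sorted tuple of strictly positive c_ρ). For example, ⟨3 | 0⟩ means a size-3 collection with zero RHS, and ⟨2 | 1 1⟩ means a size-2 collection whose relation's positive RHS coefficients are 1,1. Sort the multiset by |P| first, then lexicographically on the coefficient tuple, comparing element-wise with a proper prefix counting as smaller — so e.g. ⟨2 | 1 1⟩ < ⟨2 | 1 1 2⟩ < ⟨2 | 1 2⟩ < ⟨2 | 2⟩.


Primitive collections (6):

  {1,3}:  v_{1} + v_{3} = 0  →  sig = ⟨2 | 0⟩
  {0,1}:  v_{0} + v_{1} = v_{6}  →  sig = ⟨2 | 1⟩
  {3,6}:  v_{3} + v_{6} = v_{0}  →  sig = ⟨2 | 1⟩
  {5,8}:  v_{5} + v_{8} = v_{4}  →  sig = ⟨2 | 1⟩
  {2,4,6,7}:  v_{2} + v_{4} + v_{6} + v_{7} = 0  →  sig = ⟨4 | 0⟩
  {0,2,4,7}:  v_{0} + v_{2} + v_{4} + v_{7} = v_{3}  →  sig = ⟨4 | 1⟩

so the primitive-relation signature multiset is
{ ⟨2 | 0⟩,  ⟨2 | 1⟩ ×3,  ⟨4 | 0⟩,  ⟨4 | 1⟩ }


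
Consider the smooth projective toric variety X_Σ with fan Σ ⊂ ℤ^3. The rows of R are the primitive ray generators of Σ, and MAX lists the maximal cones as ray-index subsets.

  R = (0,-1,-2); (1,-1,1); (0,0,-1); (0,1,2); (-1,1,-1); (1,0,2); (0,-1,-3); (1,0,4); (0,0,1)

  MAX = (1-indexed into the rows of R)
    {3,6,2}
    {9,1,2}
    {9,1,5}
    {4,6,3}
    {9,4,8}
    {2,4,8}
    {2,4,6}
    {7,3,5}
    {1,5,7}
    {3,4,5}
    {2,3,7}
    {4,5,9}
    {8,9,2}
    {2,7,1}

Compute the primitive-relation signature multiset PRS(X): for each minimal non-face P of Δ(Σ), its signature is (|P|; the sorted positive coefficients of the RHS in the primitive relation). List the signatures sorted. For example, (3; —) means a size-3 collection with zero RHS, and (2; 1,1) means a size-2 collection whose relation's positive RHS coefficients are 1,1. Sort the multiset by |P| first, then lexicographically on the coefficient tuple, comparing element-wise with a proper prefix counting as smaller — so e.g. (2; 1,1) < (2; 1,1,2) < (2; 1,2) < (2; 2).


|primitive collections| = 17. Relations:

  • {1,4}:  v_{1} + v_{4} = 0  →  sig = (2; —)
  • {2,5}:  v_{2} + v_{5} = 0  →  sig = (2; —)
  • {3,9}:  v_{3} + v_{9} = 0  →  sig = (2; —)
  • {1,3}:  v_{1} + v_{3} = v_{7}  →  sig = (2; 1)
  • {4,7}:  v_{4} + v_{7} = v_{3}  →  sig = (2; 1)
  • {7,8}:  v_{7} + v_{8} = v_{2}  →  sig = (2; 1)
  • {7,9}:  v_{7} + v_{9} = v_{1}  →  sig = (2; 1)
  • {1,6}:  v_{1} + v_{6} = v_{2} + v_{3}  →  sig = (2; 1,1)
  • {1,8}:  v_{1} + v_{8} = v_{2} + v_{9}  →  sig = (2; 1,1)
  • {3,8}:  v_{3} + v_{8} = v_{2} + v_{4}  →  sig = (2; 1,1)
  • {5,6}:  v_{5} + v_{6} = v_{3} + v_{4}  →  sig = (2; 1,1)
  • {5,8}:  v_{5} + v_{8} = v_{4} + v_{9}  →  sig = (2; 1,1)
  • {6,9}:  v_{6} + v_{9} = v_{2} + v_{4}  →  sig = (2; 1,1)
  • {6,7}:  v_{6} + v_{7} = v_{2} + 2·v_{3}  →  sig = (2; 1,2)
  • {6,8}:  v_{6} + v_{8} = 2·v_{2} + 2·v_{4}  →  sig = (2; 2,2)
  • {2,3,4}:  v_{2} + v_{3} + v_{4} = v_{6}  →  sig = (3; 1)
  • {2,4,9}:  v_{2} + v_{4} + v_{9} = v_{8}  →  sig = (3; 1)

Signatures (|P|; sorted positive RHS coefficients), sorted:
    |P|=2: 15 collections, coeffs (), (), (), (1), (1), (1), (1), (1,1), (1,1), (1,1), (1,1), (1,1), (1,1), (1,2), (2,2)
    |P|=3: 2 collections, coeffs (1), (1)


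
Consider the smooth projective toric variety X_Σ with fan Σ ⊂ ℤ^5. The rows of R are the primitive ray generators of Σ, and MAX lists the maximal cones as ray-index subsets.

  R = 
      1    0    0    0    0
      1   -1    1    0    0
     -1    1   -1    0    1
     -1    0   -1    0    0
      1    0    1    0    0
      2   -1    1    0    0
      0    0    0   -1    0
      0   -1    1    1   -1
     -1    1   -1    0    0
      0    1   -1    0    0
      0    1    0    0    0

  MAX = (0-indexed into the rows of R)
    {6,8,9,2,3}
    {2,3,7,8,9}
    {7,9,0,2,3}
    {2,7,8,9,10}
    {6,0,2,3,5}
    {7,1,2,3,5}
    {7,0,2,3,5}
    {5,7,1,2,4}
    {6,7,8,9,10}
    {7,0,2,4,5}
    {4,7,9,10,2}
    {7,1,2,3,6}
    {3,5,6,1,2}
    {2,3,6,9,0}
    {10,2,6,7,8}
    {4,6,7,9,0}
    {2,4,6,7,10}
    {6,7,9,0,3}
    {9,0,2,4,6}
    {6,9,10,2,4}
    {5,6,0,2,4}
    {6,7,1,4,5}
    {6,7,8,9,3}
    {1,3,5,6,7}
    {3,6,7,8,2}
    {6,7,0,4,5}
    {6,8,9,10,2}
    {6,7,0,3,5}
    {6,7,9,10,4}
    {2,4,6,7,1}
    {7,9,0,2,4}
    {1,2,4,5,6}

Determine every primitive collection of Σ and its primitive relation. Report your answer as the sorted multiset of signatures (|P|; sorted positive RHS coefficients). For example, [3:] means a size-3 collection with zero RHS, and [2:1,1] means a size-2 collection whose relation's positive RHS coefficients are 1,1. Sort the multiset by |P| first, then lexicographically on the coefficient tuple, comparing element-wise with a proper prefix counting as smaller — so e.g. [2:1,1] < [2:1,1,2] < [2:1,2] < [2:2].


The 15 primitive collections of Σ (r=11, n=5):

  • {1,8}:  v_{1} + v_{8} = 0  ⇒ sig = [2:]
  • {3,4}:  v_{3} + v_{4} = 0  ⇒ sig = [2:]
  • {0,1}:  v_{0} + v_{1} = v_{5}  ⇒ sig = [2:1]
  • {0,8}:  v_{0} + v_{8} = v_{9}  ⇒ sig = [2:1]
  • {1,9}:  v_{1} + v_{9} = v_{0}  ⇒ sig = [2:1]
  • {1,10}:  v_{1} + v_{10} = v_{4}  ⇒ sig = [2:1]
  • {3,10}:  v_{3} + v_{10} = v_{8}  ⇒ sig = [2:1]
  • {4,8}:  v_{4} + v_{8} = v_{10}  ⇒ sig = [2:1]
  • {5,8}:  v_{5} + v_{8} = v_{0}  ⇒ sig = [2:1]
  • {0,10}:  v_{0} + v_{10} = v_{4} + v_{9}  ⇒ sig = [2:1,1]
  • {5,10}:  v_{5} + v_{10} = v_{0} + v_{4}  ⇒ sig = [2:1,1]
  • {5,9}:  v_{5} + v_{9} = 2·v_{0}  ⇒ sig = [2:2]
  • {0,2,6,7}:  v_{0} + v_{2} + v_{6} + v_{7} = 0  ⇒ sig = [4:]
  • {2,5,6,7}:  v_{2} + v_{5} + v_{6} + v_{7} = v_{1}  ⇒ sig = [4:1]
  • {2,6,7,9}:  v_{2} + v_{6} + v_{7} + v_{9} = v_{8}  ⇒ sig = [4:1]

so the primitive-relation signature multiset is
{ [2:] ×2,  [2:1] ×7,  [2:1,1] ×2,  [2:2],  [4:],  [4:1] ×2 }


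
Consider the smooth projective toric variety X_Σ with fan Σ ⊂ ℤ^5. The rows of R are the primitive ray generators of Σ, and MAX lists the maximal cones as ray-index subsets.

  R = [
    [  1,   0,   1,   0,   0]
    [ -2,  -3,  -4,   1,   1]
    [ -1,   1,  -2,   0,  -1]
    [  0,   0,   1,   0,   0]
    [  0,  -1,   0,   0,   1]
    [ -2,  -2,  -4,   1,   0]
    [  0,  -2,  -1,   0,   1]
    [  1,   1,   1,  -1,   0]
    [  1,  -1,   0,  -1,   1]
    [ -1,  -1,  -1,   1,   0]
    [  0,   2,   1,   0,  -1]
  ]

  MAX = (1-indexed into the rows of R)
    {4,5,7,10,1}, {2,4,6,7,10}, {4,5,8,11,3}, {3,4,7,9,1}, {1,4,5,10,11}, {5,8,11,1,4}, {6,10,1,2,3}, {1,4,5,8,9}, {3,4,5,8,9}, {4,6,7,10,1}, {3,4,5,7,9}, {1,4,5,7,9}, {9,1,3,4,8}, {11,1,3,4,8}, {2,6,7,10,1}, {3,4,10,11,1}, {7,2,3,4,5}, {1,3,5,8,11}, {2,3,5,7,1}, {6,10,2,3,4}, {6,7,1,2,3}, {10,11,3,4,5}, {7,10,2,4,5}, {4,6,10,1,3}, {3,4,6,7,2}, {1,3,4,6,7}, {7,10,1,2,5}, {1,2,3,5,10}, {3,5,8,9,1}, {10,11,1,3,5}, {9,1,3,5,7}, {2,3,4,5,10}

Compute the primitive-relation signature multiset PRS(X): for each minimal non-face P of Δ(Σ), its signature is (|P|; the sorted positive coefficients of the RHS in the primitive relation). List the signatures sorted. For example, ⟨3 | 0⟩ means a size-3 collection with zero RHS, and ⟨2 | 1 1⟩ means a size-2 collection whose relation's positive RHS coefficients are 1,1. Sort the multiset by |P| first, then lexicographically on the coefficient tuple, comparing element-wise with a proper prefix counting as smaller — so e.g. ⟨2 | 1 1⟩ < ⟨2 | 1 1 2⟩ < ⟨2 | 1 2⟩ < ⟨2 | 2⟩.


15 minimal non-faces of Δ(Σ) (on 11 rays):

  • {7,11}:  v_{7} + v_{11} = 0  ⇒ sig = ⟨2 | 0⟩
  • {8,10}:  v_{8} + v_{10} = 0  ⇒ sig = ⟨2 | 0⟩
  • {5,6}:  v_{5} + v_{6} = v_{2}  ⇒ sig = ⟨2 | 1⟩
  • {7,8}:  v_{7} + v_{8} = v_{9}  ⇒ sig = ⟨2 | 1⟩
  • {9,10}:  v_{9} + v_{10} = v_{7}  ⇒ sig = ⟨2 | 1⟩
  • {9,11}:  v_{9} + v_{11} = v_{8}  ⇒ sig = ⟨2 | 1⟩
  • {6,8}:  v_{6} + v_{8} = v_{3} + v_{7}  ⇒ sig = ⟨2 | 1 1⟩
  • {6,11}:  v_{6} + v_{11} = v_{3} + v_{10}  ⇒ sig = ⟨2 | 1 1⟩
  • {2,8}:  v_{2} + v_{8} = v_{3} + v_{5} + v_{7}  ⇒ sig = ⟨2 | 1 1 1⟩
  • {2,11}:  v_{2} + v_{11} = v_{3} + v_{5} + v_{10}  ⇒ sig = ⟨2 | 1 1 1⟩
  • {2,9}:  v_{2} + v_{9} = v_{3} + v_{5} + 2·v_{7}  ⇒ sig = ⟨2 | 1 1 2⟩
  • {6,9}:  v_{6} + v_{9} = v_{3} + 2·v_{7}  ⇒ sig = ⟨2 | 1 2⟩
  • {3,7,10}:  v_{3} + v_{7} + v_{10} = v_{6}  ⇒ sig = ⟨3 | 1⟩
  • {1,2,4}:  v_{1} + v_{2} + v_{4} = v_{7} + v_{10}  ⇒ sig = ⟨3 | 1 1⟩
  • {1,3,4,5}:  v_{1} + v_{3} + v_{4} + v_{5} = 0  ⇒ sig = ⟨4 | 0⟩

so the primitive-relation signature multiset is
{ ⟨2 | 0⟩ ×2,  ⟨2 | 1⟩ ×4,  ⟨2 | 1 1⟩ ×2,  ⟨2 | 1 1 1⟩ ×2,  ⟨2 | 1 1 2⟩,  ⟨2 | 1 2⟩,  ⟨3 | 1⟩,  ⟨3 | 1 1⟩,  ⟨4 | 0⟩ }
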